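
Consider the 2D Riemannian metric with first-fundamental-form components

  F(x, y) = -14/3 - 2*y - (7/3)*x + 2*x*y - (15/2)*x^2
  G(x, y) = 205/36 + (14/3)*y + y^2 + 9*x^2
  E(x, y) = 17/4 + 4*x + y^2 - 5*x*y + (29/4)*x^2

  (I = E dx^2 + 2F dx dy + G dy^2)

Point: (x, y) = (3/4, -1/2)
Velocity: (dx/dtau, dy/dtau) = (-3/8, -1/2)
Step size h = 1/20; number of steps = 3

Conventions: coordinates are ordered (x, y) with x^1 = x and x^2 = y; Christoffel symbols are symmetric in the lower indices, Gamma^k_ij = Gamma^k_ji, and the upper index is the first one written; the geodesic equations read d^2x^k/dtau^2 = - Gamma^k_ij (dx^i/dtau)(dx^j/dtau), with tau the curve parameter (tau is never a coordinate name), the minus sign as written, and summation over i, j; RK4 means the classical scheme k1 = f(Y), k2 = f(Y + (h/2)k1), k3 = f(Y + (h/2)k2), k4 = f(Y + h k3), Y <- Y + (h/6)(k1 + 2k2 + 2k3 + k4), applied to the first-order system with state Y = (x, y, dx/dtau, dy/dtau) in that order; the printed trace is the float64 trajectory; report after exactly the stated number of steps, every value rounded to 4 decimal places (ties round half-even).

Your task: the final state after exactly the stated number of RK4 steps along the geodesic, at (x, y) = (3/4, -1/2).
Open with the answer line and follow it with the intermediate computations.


Answer: x = 0.6933, y = -0.5773, dx/dtau = -0.3805, dy/dtau = -0.5307

f(Y) = (dx/dtau, dy/dtau, -Gamma^x_ij Y'^i Y'^j, -Gamma^y_ij Y'^i Y'^j) with the Gammas evaluated at the stage position; h = 0.050000; intermediate values shown to 6 dp
step 0: x = 0.7500, y = -0.5000, dx/dtau = -0.3750, dy/dtau = -0.5000
step 1:
  k1: at (x, y) = (0.750000, -0.500000), (dx/dtau, dy/dtau) = (-0.375000, -0.500000); Gamma_xxx = -5.825018, Gamma_xxy = 5.605898, Gamma_xyy = -4.965151, Gamma_yxx = -8.382158, Gamma_yxy = 7.490489, Gamma_yyy = -5.733694; k1 = (-0.375000, -0.500000, -0.041781, -0.196769)
  k2: at (x, y) = (0.740625, -0.512500), (dx/dtau, dy/dtau) = (-0.376045, -0.504919); Gamma_xxx = -5.873109, Gamma_xxy = 5.611021, Gamma_xyy = -4.942091, Gamma_yxx = -8.499149, Gamma_yxy = 7.543798, Gamma_yyy = -5.739761; k2 = (-0.376045, -0.504919, -0.040286, -0.199539)
  k3: at (x, y) = (0.740599, -0.512623), (dx/dtau, dy/dtau) = (-0.376007, -0.504988); Gamma_xxx = -5.873255, Gamma_xxy = 5.610872, Gamma_xyy = -4.941759, Gamma_yxx = -8.499792, Gamma_yxy = 7.544005, Gamma_yyy = -5.739656; k3 = (-0.376007, -0.504988, -0.040193, -0.199499)
  k4: at (x, y) = (0.731200, -0.525249), (dx/dtau, dy/dtau) = (-0.377010, -0.509975); Gamma_xxx = -5.921248, Gamma_xxy = 5.614534, Gamma_xyy = -4.917054, Gamma_yxx = -8.618978, Gamma_yxy = 7.596814, Gamma_yyy = -5.744267; k4 = (-0.377010, -0.509975, -0.038538, -0.202204)
  Y <- Y + (h/6)(k1 + 2k2 + 2k3 + k4): x = 0.7312, y = -0.5252, dx/dtau = -0.3770, dy/dtau = -0.5100
step 2:
  k1: at (x, y) = (0.731199, -0.525248), (dx/dtau, dy/dtau) = (-0.377011, -0.509975); Gamma_xxx = -5.921250, Gamma_xxy = 5.614538, Gamma_xyy = -4.917058, Gamma_yxx = -8.618979, Gamma_yxy = 7.596816, Gamma_yyy = -5.744270; k1 = (-0.377011, -0.509975, -0.038539, -0.202205)
  k2: at (x, y) = (0.721774, -0.537998), (dx/dtau, dy/dtau) = (-0.377974, -0.515031); Gamma_xxx = -5.969069, Gamma_xxy = 5.616648, Gamma_xyy = -4.890654, Gamma_yxx = -8.740321, Gamma_yxy = 7.649005, Gamma_yyy = -5.747328; k2 = (-0.377974, -0.515031, -0.036721, -0.204839)
  k3: at (x, y) = (0.721750, -0.538124), (dx/dtau, dy/dtau) = (-0.377929, -0.515096); Gamma_xxx = -5.969203, Gamma_xxy = 5.616475, Gamma_xyy = -4.890299, Gamma_yxx = -8.740983, Gamma_yxy = 7.649201, Gamma_yyy = -5.747202; k3 = (-0.377929, -0.515096, -0.036618, -0.204788)
  k4: at (x, y) = (0.712303, -0.551003), (dx/dtau, dy/dtau) = (-0.378842, -0.520215); Gamma_xxx = -6.016730, Gamma_xxy = 5.616891, Gamma_xyy = -4.862093, Gamma_yxx = -8.864447, Gamma_yxy = 7.700614, Gamma_yyy = -5.748565; k4 = (-0.378842, -0.520215, -0.034619, -0.207328)
  Y <- Y + (h/6)(k1 + 2k2 + 2k3 + k4): x = 0.7123, y = -0.5510, dx/dtau = -0.3788, dy/dtau = -0.5202
step 3:
  k1: at (x, y) = (0.712302, -0.551002), (dx/dtau, dy/dtau) = (-0.378843, -0.520215); Gamma_xxx = -6.016733, Gamma_xxy = 5.616895, Gamma_xyy = -4.862098, Gamma_yxx = -8.864449, Gamma_yxy = 7.700617, Gamma_yyy = -5.748568; k1 = (-0.378843, -0.520215, -0.034620, -0.207330)
  k2: at (x, y) = (0.702831, -0.564007), (dx/dtau, dy/dtau) = (-0.379708, -0.525399); Gamma_xxx = -6.063877, Gamma_xxy = 5.615515, Gamma_xyy = -4.832034, Gamma_yxx = -8.989980, Gamma_yxy = 7.751114, Gamma_yyy = -5.748125; k2 = (-0.379708, -0.525399, -0.032437, -0.209772)
  k3: at (x, y) = (0.702809, -0.564137), (dx/dtau, dy/dtau) = (-0.379654, -0.525460); Gamma_xxx = -6.063996, Gamma_xxy = 5.615317, Gamma_xyy = -4.831656, Gamma_yxx = -8.990656, Gamma_yxy = 7.751297, Gamma_yyy = -5.747978; k3 = (-0.379654, -0.525460, -0.032325, -0.209707)
  k4: at (x, y) = (0.693319, -0.577275), (dx/dtau, dy/dtau) = (-0.380459, -0.530701); Gamma_xxx = -6.110618, Gamma_xxy = 5.611985, Gamma_xyy = -4.799631, Gamma_yxx = -9.118191, Gamma_yxy = 7.800698, Gamma_yyy = -5.745577; k4 = (-0.380459, -0.530701, -0.029940, -0.212023)
  Y <- Y + (h/6)(k1 + 2k2 + 2k3 + k4): x = 0.6933, y = -0.5773, dx/dtau = -0.3805, dy/dtau = -0.5307


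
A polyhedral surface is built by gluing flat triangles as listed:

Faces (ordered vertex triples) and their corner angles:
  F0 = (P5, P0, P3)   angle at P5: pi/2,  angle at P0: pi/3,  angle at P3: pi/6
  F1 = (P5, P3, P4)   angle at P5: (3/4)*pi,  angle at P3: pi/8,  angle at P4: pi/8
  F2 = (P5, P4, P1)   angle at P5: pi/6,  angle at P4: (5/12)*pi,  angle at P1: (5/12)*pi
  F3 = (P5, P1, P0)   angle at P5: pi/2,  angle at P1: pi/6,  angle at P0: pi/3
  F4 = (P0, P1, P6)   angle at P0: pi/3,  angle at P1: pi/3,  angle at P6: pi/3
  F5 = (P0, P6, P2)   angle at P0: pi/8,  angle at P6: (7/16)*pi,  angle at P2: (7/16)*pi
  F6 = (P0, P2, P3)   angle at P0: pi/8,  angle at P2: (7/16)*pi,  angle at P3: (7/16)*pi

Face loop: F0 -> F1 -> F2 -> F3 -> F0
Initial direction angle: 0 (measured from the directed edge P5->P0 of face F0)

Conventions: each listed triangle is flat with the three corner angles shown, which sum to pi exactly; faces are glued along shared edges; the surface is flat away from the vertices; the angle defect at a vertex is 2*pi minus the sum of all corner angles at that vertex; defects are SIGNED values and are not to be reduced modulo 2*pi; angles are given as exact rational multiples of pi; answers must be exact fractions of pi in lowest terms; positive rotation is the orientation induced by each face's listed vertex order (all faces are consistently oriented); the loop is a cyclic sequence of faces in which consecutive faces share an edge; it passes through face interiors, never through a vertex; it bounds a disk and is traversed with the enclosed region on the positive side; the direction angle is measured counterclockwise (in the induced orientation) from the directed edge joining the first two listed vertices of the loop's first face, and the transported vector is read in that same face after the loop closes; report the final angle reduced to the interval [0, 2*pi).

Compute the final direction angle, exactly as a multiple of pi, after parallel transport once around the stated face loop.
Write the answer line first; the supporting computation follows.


Answer: final direction angle = pi/12

enclosed vertex P5: corner angles sum to (23/12)*pi, defect = 2*pi - (23/12)*pi = pi/12
by Gauss-Bonnet the loop rotates the vector by the enclosed defect sum (positive orientation, mod 2*pi)
final angle = 0 + pi/12 = pi/12 (mod 2*pi)


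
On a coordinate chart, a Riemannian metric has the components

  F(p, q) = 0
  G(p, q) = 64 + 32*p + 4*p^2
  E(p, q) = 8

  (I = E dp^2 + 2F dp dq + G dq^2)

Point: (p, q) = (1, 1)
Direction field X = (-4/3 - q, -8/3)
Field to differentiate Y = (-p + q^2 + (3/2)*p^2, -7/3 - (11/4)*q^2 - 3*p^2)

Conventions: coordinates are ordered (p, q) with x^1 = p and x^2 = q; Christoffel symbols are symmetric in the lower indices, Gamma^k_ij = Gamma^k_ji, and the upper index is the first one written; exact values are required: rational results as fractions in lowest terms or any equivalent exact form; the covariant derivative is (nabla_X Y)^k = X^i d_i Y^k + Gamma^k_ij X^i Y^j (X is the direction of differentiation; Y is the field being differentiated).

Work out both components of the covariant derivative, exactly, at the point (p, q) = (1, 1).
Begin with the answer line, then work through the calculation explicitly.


Answer: (nabla_X Y)^p = -575/9, (nabla_X Y)^q = 1139/36

E = 8, F = 0, G = 100 at the point
E_p = 0, E_q = 0, F_p = 0, F_q = 0, G_p = 40, G_q = 0
EG - F^2 = 800;  g^inv = (1/800) * [[100, 0], [0, 8]]
first-kind symbols [ij,l] = (1/2)(d_i g_jl + d_j g_il - d_l g_ij): [pp,p] = E_p/2 = 0, [pp,q] = F_p - E_q/2 = 0, [pq,p] = E_q/2 = 0, [pq,q] = G_p/2 = 20, [qq,p] = F_q - G_p/2 = -20, [qq,q] = G_q/2 = 0
Gamma^p_ij = (G*[ij,p] - F*[ij,q])/(EG - F^2), Gamma^q_ij = (E*[ij,q] - F*[ij,p])/(EG - F^2)
Gamma_ppp = 0, Gamma_ppq = 0, Gamma_pqq = -5/2, Gamma_qpp = 0, Gamma_qpq = 1/5, Gamma_qqq = 0
X = (-7/3, -8/3), Y = (3/2, -97/12) at the point


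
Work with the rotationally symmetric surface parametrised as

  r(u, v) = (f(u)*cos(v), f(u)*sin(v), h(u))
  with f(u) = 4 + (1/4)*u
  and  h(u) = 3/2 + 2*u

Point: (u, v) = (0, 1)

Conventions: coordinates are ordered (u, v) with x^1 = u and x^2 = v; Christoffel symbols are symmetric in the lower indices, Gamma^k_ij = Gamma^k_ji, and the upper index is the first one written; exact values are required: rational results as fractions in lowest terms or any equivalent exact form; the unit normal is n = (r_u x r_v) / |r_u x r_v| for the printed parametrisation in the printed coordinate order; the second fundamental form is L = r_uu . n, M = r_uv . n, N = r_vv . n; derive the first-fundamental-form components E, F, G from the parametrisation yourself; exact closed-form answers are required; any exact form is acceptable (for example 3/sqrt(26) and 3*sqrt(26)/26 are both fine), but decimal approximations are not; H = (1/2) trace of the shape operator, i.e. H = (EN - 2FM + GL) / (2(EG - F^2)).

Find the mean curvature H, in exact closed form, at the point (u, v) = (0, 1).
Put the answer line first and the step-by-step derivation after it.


Answer: H = sqrt(65)/65

f = 4, f' = 1/4, f'' = 0, h' = 2, h'' = 0
E = 65/16, F = 0, G = 16; answer radicand W^2 = 65/16
unnormalised second-form numerators: l = 0, m = 0, n = 8; L = l/sqrt(65/16), and similarly M = m/sqrt(W^2), N = n/sqrt(W^2)
H = (E*n - 2*F*m + G*l) / (2*(EG - F^2)*sqrt(W^2)); E*n - 2*F*m + G*l = 65/2, EG - F^2 = 65, so H = (1/4)/sqrt(65/16)


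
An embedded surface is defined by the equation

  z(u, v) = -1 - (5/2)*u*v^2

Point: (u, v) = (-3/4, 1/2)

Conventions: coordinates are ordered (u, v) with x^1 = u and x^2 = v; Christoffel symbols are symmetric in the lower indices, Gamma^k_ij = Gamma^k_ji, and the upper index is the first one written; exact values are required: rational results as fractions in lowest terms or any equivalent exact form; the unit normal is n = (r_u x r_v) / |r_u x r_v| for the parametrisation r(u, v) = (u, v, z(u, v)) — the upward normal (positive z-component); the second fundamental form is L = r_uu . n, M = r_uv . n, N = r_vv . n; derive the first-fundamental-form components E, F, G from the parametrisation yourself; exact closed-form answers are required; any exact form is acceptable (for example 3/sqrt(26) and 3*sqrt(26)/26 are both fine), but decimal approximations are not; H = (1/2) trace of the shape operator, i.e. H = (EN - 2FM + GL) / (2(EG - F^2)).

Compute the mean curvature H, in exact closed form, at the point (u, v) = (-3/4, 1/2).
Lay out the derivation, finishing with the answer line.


z_u = -5/8, z_v = 15/8, z_uu = 0, z_uv = -5/2, z_vv = 15/4
E = 89/64, F = -75/64, G = 289/64; answer radicand W^2 = 157/32
unnormalised second-form numerators: l = 0, m = -5/2, n = 15/4; L = l/sqrt(157/32), and similarly M = m/sqrt(W^2), N = n/sqrt(W^2)
H = (E*n - 2*F*m + G*l) / (2*(EG - F^2)*sqrt(W^2)); E*n - 2*F*m + G*l = -165/256, EG - F^2 = 157/32, so H = (-165/2512)/sqrt(157/32)

Answer: H = -165*sqrt(314)/98596


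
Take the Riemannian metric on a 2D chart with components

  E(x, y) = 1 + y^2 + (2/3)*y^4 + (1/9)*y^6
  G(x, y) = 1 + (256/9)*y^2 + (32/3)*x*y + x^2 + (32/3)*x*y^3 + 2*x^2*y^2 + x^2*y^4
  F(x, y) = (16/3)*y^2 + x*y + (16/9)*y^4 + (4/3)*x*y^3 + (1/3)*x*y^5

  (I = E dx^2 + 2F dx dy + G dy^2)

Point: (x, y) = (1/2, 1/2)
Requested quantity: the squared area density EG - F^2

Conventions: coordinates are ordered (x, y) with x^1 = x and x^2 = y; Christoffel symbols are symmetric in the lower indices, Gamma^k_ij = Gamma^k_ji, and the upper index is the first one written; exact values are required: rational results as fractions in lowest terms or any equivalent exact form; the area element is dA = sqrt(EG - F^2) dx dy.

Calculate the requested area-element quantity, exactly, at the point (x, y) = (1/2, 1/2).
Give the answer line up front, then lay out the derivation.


Answer: EG - F^2 = 3493/288

E = 745/576, F = 1027/576, G = 6817/576; EG - F^2 = 3493/288


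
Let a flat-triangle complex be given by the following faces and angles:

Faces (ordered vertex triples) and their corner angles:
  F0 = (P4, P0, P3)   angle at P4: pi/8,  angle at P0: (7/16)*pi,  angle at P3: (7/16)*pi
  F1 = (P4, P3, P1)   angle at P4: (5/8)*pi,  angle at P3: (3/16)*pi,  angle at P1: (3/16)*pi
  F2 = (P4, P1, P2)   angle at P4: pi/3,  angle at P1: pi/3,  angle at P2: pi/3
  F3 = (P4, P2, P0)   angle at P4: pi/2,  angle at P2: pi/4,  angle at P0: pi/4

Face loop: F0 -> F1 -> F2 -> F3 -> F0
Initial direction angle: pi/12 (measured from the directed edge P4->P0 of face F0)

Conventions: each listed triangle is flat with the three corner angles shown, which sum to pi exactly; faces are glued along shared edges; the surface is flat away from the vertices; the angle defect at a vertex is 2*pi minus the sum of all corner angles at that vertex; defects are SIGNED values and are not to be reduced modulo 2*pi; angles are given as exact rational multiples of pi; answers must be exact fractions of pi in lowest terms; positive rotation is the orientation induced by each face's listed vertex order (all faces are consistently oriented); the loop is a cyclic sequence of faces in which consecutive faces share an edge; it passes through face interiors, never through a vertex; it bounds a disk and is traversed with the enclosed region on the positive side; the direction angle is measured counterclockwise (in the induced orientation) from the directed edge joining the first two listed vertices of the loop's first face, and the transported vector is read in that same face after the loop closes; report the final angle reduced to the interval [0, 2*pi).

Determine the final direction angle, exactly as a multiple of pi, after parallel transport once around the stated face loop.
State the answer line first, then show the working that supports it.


Answer: final direction angle = pi/2

enclosed vertex P4: corner angles sum to (19/12)*pi, defect = 2*pi - (19/12)*pi = (5/12)*pi
transport around the loop rotates by the sum of enclosed defects; add to the initial angle mod 2*pi
final angle = pi/12 + (5/12)*pi = pi/2 (mod 2*pi)


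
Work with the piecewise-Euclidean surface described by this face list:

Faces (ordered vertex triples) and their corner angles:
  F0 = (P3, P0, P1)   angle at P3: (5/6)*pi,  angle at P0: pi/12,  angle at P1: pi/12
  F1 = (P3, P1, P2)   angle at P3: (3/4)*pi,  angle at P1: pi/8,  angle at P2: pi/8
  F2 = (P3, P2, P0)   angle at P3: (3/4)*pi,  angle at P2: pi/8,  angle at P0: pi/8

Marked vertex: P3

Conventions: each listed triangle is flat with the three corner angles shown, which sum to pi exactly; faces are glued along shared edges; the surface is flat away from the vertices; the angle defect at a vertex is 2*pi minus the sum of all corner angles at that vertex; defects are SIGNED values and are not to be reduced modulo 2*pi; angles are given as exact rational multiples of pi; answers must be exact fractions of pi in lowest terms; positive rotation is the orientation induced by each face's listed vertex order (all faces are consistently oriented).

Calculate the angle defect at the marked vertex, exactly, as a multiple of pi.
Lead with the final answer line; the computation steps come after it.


Answer: defect(P3) = -pi/3

Sum of corner angles at P3: (7/3)*pi
defect = 2*pi - (7/3)*pi


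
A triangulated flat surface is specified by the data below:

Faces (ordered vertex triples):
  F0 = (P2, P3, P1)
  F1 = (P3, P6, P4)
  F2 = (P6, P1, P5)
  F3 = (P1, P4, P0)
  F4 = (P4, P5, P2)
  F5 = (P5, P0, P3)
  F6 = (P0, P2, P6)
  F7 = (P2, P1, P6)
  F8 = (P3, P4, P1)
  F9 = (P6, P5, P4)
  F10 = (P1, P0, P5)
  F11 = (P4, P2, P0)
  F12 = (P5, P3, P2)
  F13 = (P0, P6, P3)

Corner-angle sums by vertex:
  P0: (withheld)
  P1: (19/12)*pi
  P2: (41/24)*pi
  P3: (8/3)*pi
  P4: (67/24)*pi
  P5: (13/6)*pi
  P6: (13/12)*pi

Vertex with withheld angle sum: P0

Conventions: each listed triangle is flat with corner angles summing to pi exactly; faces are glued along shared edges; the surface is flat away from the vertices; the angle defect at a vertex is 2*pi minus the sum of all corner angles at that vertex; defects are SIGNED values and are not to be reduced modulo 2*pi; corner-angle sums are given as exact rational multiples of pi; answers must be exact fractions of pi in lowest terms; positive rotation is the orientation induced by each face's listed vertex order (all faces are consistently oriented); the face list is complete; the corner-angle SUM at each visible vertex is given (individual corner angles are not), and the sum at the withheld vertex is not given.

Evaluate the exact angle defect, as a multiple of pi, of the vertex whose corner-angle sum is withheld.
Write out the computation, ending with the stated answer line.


V = 7, E = 21, F = 14; chi = V - E + F = 0
Gauss-Bonnet: total defect = 2*pi*chi = 0; visible defects sum to 0

Answer: defect(P0) = 0


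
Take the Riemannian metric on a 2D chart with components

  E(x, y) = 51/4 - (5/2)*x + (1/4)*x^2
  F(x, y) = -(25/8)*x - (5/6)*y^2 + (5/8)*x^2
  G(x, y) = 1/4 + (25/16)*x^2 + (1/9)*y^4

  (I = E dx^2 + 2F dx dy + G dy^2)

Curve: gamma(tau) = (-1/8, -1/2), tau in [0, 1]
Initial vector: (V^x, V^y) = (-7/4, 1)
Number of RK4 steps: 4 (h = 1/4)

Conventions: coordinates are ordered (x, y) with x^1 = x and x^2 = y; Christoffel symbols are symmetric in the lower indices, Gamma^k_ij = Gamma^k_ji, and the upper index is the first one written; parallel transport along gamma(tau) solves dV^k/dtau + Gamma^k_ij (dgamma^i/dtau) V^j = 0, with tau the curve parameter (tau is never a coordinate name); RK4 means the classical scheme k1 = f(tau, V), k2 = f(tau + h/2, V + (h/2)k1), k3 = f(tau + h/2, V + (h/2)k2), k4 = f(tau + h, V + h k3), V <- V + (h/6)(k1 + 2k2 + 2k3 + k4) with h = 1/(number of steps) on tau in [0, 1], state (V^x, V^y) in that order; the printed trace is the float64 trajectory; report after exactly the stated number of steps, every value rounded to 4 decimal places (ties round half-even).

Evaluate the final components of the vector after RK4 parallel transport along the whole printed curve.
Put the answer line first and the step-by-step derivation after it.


Answer: V^x = -1.7500, V^y = 1.0000

gamma'(tau) = (0, 0); f(tau, V)^k = -Gamma^k_ij(gamma(tau)) gamma'^i(tau) V^j; h = 1/4; intermediate values shown to 6 dp
curve data and Christoffel symbols at the stage parameters:
  tau = 0.000000: gamma = (-0.125000, -0.500000), gamma' = (0.000000, 0.000000); Gamma_xxx = 0.074104, Gamma_xxy = 0.010307, Gamma_xyy = 0.080988, Gamma_yxx = -11.712751, Gamma_yxy = -0.701212, Gamma_yyy = -0.154010
  tau = 0.125000: gamma = (-0.125000, -0.500000), gamma' = (0.000000, 0.000000); Gamma_xxx = 0.074104, Gamma_xxy = 0.010307, Gamma_xyy = 0.080988, Gamma_yxx = -11.712751, Gamma_yxy = -0.701212, Gamma_yyy = -0.154010
  tau = 0.250000: gamma = (-0.125000, -0.500000), gamma' = (0.000000, 0.000000); Gamma_xxx = 0.074104, Gamma_xxy = 0.010307, Gamma_xyy = 0.080988, Gamma_yxx = -11.712751, Gamma_yxy = -0.701212, Gamma_yyy = -0.154010
  tau = 0.375000: gamma = (-0.125000, -0.500000), gamma' = (0.000000, 0.000000); Gamma_xxx = 0.074104, Gamma_xxy = 0.010307, Gamma_xyy = 0.080988, Gamma_yxx = -11.712751, Gamma_yxy = -0.701212, Gamma_yyy = -0.154010
  tau = 0.500000: gamma = (-0.125000, -0.500000), gamma' = (0.000000, 0.000000); Gamma_xxx = 0.074104, Gamma_xxy = 0.010307, Gamma_xyy = 0.080988, Gamma_yxx = -11.712751, Gamma_yxy = -0.701212, Gamma_yyy = -0.154010
  tau = 0.625000: gamma = (-0.125000, -0.500000), gamma' = (0.000000, 0.000000); Gamma_xxx = 0.074104, Gamma_xxy = 0.010307, Gamma_xyy = 0.080988, Gamma_yxx = -11.712751, Gamma_yxy = -0.701212, Gamma_yyy = -0.154010
  tau = 0.750000: gamma = (-0.125000, -0.500000), gamma' = (0.000000, 0.000000); Gamma_xxx = 0.074104, Gamma_xxy = 0.010307, Gamma_xyy = 0.080988, Gamma_yxx = -11.712751, Gamma_yxy = -0.701212, Gamma_yyy = -0.154010
  tau = 0.875000: gamma = (-0.125000, -0.500000), gamma' = (0.000000, 0.000000); Gamma_xxx = 0.074104, Gamma_xxy = 0.010307, Gamma_xyy = 0.080988, Gamma_yxx = -11.712751, Gamma_yxy = -0.701212, Gamma_yyy = -0.154010
  tau = 1.000000: gamma = (-0.125000, -0.500000), gamma' = (0.000000, 0.000000); Gamma_xxx = 0.074104, Gamma_xxy = 0.010307, Gamma_xyy = 0.080988, Gamma_yxx = -11.712751, Gamma_yxy = -0.701212, Gamma_yyy = -0.154010
step 0: V^x = -1.7500, V^y = 1.0000
step 1: k1 = (0.000000, 0.000000), k2 = (0.000000, 0.000000), k3 = (0.000000, 0.000000), k4 = (0.000000, 0.000000); V <- V + (h/6)(k1 + 2k2 + 2k3 + k4): V^x = -1.7500, V^y = 1.0000
step 2: k1 = (0.000000, 0.000000), k2 = (0.000000, 0.000000), k3 = (0.000000, 0.000000), k4 = (0.000000, 0.000000); V <- V + (h/6)(k1 + 2k2 + 2k3 + k4): V^x = -1.7500, V^y = 1.0000
step 3: k1 = (0.000000, 0.000000), k2 = (0.000000, 0.000000), k3 = (0.000000, 0.000000), k4 = (0.000000, 0.000000); V <- V + (h/6)(k1 + 2k2 + 2k3 + k4): V^x = -1.7500, V^y = 1.0000
step 4: k1 = (0.000000, 0.000000), k2 = (0.000000, 0.000000), k3 = (0.000000, 0.000000), k4 = (0.000000, 0.000000); V <- V + (h/6)(k1 + 2k2 + 2k3 + k4): V^x = -1.7500, V^y = 1.0000


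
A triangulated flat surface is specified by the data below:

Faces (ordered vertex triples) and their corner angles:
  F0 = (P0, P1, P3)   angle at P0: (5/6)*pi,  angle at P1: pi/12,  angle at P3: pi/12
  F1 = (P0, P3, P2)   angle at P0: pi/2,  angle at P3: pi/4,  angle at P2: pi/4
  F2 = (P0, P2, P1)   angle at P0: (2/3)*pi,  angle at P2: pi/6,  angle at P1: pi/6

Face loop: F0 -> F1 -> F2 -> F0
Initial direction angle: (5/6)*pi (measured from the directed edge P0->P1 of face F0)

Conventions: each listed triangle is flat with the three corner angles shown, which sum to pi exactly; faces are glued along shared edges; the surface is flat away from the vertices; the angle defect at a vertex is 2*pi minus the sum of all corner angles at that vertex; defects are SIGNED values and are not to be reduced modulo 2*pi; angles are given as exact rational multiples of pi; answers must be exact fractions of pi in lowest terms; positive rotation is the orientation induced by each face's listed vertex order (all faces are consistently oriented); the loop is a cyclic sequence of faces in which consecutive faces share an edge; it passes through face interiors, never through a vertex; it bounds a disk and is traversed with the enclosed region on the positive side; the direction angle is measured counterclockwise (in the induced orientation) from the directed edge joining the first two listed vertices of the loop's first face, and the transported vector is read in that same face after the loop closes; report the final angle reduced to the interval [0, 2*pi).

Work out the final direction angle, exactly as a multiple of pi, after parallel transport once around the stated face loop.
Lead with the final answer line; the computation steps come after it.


Answer: final direction angle = (5/6)*pi

enclosed vertex P0: corner angles sum to 2*pi, defect = 2*pi - 2*pi = 0
transport around the loop rotates by the sum of enclosed defects; add to the initial angle mod 2*pi
final angle = (5/6)*pi + 0 = (5/6)*pi (mod 2*pi)


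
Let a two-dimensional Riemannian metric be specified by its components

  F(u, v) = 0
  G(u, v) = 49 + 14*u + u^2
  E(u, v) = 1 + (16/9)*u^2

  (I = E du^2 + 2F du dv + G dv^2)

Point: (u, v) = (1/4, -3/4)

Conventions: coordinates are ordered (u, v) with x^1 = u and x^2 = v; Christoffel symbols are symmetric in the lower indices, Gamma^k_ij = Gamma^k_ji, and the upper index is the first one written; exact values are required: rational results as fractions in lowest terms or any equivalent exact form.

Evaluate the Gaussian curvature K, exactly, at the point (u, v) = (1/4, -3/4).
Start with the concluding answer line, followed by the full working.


Answer: K = 36/725

E = 10/9, F = 0, G = 841/16, EG - F^2 = 4205/72 at the point
E_u = 8/9, E_v = 0, F_u = 0, F_v = 0, G_u = 29/2, G_v = 0
E_vv = 0, F_uv = 0, G_uu = 2
Evaluate Brioschi's two determinant matrices M1, M2 and divide by (EG - F^2)^2.
M1 = [[-E_vv/2 + F_uv - G_uu/2, E_u/2, F_u - E_v/2], [F_v - G_u/2, E, F], [G_v/2, F, G]] = [[-1, 4/9, 0], [-29/4, 10/9, 0], [0, 0, 841/16]]; det M1 = 15979/144
M2 = [[0, E_v/2, G_u/2], [E_v/2, E, F], [G_u/2, F, G]] = [[0, 0, 29/4], [0, 10/9, 0], [29/4, 0, 841/16]]; det M2 = -4205/72
det M1 - det M2 = 24389/144; K = 24389/144 / (4205/72)^2 = 36/725


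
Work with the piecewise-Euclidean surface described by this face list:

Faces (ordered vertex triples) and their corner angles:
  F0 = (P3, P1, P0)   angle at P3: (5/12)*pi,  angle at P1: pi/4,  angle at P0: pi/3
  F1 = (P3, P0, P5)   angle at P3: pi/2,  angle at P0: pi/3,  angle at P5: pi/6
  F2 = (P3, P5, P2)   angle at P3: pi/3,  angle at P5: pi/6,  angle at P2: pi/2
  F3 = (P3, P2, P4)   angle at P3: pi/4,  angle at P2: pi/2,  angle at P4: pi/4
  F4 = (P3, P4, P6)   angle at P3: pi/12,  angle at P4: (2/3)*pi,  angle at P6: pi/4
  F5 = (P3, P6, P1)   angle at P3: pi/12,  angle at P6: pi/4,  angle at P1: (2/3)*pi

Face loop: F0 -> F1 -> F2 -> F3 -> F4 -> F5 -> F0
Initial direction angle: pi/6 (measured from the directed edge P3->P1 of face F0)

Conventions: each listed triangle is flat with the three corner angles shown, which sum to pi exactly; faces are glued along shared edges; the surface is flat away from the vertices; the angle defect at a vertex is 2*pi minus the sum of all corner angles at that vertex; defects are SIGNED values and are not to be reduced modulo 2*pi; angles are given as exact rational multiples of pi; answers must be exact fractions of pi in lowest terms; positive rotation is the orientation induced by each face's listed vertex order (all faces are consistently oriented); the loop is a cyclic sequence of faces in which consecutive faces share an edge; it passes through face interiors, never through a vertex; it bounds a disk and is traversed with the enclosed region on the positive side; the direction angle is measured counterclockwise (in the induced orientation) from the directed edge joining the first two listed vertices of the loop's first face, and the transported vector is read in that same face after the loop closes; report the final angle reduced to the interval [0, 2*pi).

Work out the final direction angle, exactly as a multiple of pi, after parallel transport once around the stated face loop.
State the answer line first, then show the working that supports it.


Answer: final direction angle = pi/2

enclosed vertex P3: corner angles sum to (5/3)*pi, defect = 2*pi - (5/3)*pi = pi/3
by Gauss-Bonnet the loop rotates the vector by the enclosed defect sum (positive orientation, mod 2*pi)
final angle = pi/6 + pi/3 = pi/2 (mod 2*pi)


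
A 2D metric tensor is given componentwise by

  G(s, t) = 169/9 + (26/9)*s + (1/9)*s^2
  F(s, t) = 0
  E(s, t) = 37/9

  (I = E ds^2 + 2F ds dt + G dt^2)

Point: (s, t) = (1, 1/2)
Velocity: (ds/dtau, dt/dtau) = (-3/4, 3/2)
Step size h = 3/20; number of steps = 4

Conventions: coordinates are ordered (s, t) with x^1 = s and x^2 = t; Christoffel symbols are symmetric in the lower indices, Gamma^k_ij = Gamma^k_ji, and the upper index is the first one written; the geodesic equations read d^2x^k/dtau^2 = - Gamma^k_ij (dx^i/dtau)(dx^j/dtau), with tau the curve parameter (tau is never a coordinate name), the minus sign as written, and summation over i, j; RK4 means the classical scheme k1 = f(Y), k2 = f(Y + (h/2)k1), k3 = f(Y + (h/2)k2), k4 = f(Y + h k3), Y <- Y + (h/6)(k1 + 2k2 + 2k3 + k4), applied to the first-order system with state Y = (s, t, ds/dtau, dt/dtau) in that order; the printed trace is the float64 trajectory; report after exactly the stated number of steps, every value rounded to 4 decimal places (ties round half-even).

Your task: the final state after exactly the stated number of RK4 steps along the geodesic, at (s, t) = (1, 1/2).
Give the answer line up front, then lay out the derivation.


Answer: s = 0.7074, t = 1.4227, ds/dtau = -0.2197, dt/dtau = 1.5647

f(Y) = (ds/dtau, dt/dtau, -Gamma^s_ij Y'^i Y'^j, -Gamma^t_ij Y'^i Y'^j) with the Gammas evaluated at the stage position; h = 0.150000; intermediate values shown to 6 dp
step 0: s = 1.0000, t = 0.5000, ds/dtau = -0.7500, dt/dtau = 1.5000
step 1:
  k1: at (s, t) = (1.000000, 0.500000), (ds/dtau, dt/dtau) = (-0.750000, 1.500000); Gamma_sss = 0.000000, Gamma_sst = 0.000000, Gamma_stt = -0.378378, Gamma_tss = 0.000000, Gamma_tst = 0.071429, Gamma_ttt = 0.000000; k1 = (-0.750000, 1.500000, 0.851351, 0.160714)
  k2: at (s, t) = (0.943750, 0.612500), (ds/dtau, dt/dtau) = (-0.686149, 1.512054); Gamma_sss = 0.000000, Gamma_sst = 0.000000, Gamma_stt = -0.376858, Gamma_tss = 0.000000, Gamma_tst = 0.071717, Gamma_ttt = 0.000000; k2 = (-0.686149, 1.512054, 0.861613, 0.148811)
  k3: at (s, t) = (0.948539, 0.613404), (ds/dtau, dt/dtau) = (-0.685379, 1.511161); Gamma_sss = 0.000000, Gamma_sst = 0.000000, Gamma_stt = -0.376988, Gamma_tss = 0.000000, Gamma_tst = 0.071692, Gamma_ttt = 0.000000; k3 = (-0.685379, 1.511161, 0.860891, 0.148506)
  k4: at (s, t) = (0.897193, 0.726674), (ds/dtau, dt/dtau) = (-0.620866, 1.522276); Gamma_sss = 0.000000, Gamma_sst = 0.000000, Gamma_stt = -0.375600, Gamma_tss = 0.000000, Gamma_tst = 0.071957, Gamma_ttt = 0.000000; k4 = (-0.620866, 1.522276, 0.870386, 0.136017)
  Y <- Y + (h/6)(k1 + 2k2 + 2k3 + k4): s = 0.8972, t = 0.7267, ds/dtau = -0.6208, dt/dtau = 1.5223
step 2:
  k1: at (s, t) = (0.897152, 0.726718), (ds/dtau, dt/dtau) = (-0.620831, 1.522284); Gamma_sss = 0.000000, Gamma_sst = 0.000000, Gamma_stt = -0.375599, Gamma_tss = 0.000000, Gamma_tst = 0.071957, Gamma_ttt = 0.000000; k1 = (-0.620831, 1.522284, 0.870393, 0.136011)
  k2: at (s, t) = (0.850590, 0.840889), (ds/dtau, dt/dtau) = (-0.555552, 1.532485); Gamma_sss = 0.000000, Gamma_sst = 0.000000, Gamma_stt = -0.374340, Gamma_tss = 0.000000, Gamma_tst = 0.072199, Gamma_ttt = 0.000000; k2 = (-0.555552, 1.532485, 0.879142, 0.122937)
  k3: at (s, t) = (0.855486, 0.841654), (ds/dtau, dt/dtau) = (-0.554896, 1.531504); Gamma_sss = 0.000000, Gamma_sst = 0.000000, Gamma_stt = -0.374473, Gamma_tss = 0.000000, Gamma_tst = 0.072174, Gamma_ttt = 0.000000; k3 = (-0.554896, 1.531504, 0.878328, 0.122670)
  k4: at (s, t) = (0.813918, 0.956443), (ds/dtau, dt/dtau) = (-0.489082, 1.540685); Gamma_sss = 0.000000, Gamma_sst = 0.000000, Gamma_stt = -0.373349, Gamma_tss = 0.000000, Gamma_tst = 0.072391, Gamma_ttt = 0.000000; k4 = (-0.489082, 1.540685, 0.886222, 0.109096)
  Y <- Y + (h/6)(k1 + 2k2 + 2k3 + k4): s = 0.8139, t = 0.9565, ds/dtau = -0.4890, dt/dtau = 1.5407
step 3:
  k1: at (s, t) = (0.813882, 0.956491), (ds/dtau, dt/dtau) = (-0.489042, 1.540692); Gamma_sss = 0.000000, Gamma_sst = 0.000000, Gamma_stt = -0.373348, Gamma_tss = 0.000000, Gamma_tst = 0.072391, Gamma_ttt = 0.000000; k1 = (-0.489042, 1.540692, 0.886229, 0.109088)
  k2: at (s, t) = (0.777204, 1.072043), (ds/dtau, dt/dtau) = (-0.422575, 1.548874); Gamma_sss = 0.000000, Gamma_sst = 0.000000, Gamma_stt = -0.372357, Gamma_tss = 0.000000, Gamma_tst = 0.072584, Gamma_ttt = 0.000000; k2 = (-0.422575, 1.548874, 0.893288, 0.095014)
  k3: at (s, t) = (0.782189, 1.072657), (ds/dtau, dt/dtau) = (-0.422046, 1.547818); Gamma_sss = 0.000000, Gamma_sst = 0.000000, Gamma_stt = -0.372492, Gamma_tss = 0.000000, Gamma_tst = 0.072557, Gamma_ttt = 0.000000; k3 = (-0.422046, 1.547818, 0.892393, 0.094796)
  k4: at (s, t) = (0.750575, 1.188664), (ds/dtau, dt/dtau) = (-0.355183, 1.554912); Gamma_sss = 0.000000, Gamma_sst = 0.000000, Gamma_stt = -0.371637, Gamma_tss = 0.000000, Gamma_tst = 0.072724, Gamma_ttt = 0.000000; k4 = (-0.355183, 1.554912, 0.898526, 0.080328)
  Y <- Y + (h/6)(k1 + 2k2 + 2k3 + k4): s = 0.7505, t = 1.1887, ds/dtau = -0.3551, dt/dtau = 1.5549
step 4:
  k1: at (s, t) = (0.750545, 1.188716), (ds/dtau, dt/dtau) = (-0.355140, 1.554918); Gamma_sss = 0.000000, Gamma_sst = 0.000000, Gamma_stt = -0.371636, Gamma_tss = 0.000000, Gamma_tst = 0.072724, Gamma_ttt = 0.000000; k1 = (-0.355140, 1.554918, 0.898531, 0.080319)
  k2: at (s, t) = (0.723910, 1.305335), (ds/dtau, dt/dtau) = (-0.287750, 1.560942); Gamma_sss = 0.000000, Gamma_sst = 0.000000, Gamma_stt = -0.370916, Gamma_tss = 0.000000, Gamma_tst = 0.072866, Gamma_ttt = 0.000000; k2 = (-0.287750, 1.560942, 0.903753, 0.065457)
  k3: at (s, t) = (0.728964, 1.305787), (ds/dtau, dt/dtau) = (-0.287358, 1.559827); Gamma_sss = 0.000000, Gamma_sst = 0.000000, Gamma_stt = -0.371053, Gamma_tss = 0.000000, Gamma_tst = 0.072839, Gamma_ttt = 0.000000; k3 = (-0.287358, 1.559827, 0.902795, 0.065297)
  k4: at (s, t) = (0.707441, 1.422690), (ds/dtau, dt/dtau) = (-0.219720, 1.564713); Gamma_sss = 0.000000, Gamma_sst = 0.000000, Gamma_stt = -0.370471, Gamma_tss = 0.000000, Gamma_tst = 0.072953, Gamma_ttt = 0.000000; k4 = (-0.219720, 1.564713, 0.907035, 0.050162)
  Y <- Y + (h/6)(k1 + 2k2 + 2k3 + k4): s = 0.7074, t = 1.4227, ds/dtau = -0.2197, dt/dtau = 1.5647


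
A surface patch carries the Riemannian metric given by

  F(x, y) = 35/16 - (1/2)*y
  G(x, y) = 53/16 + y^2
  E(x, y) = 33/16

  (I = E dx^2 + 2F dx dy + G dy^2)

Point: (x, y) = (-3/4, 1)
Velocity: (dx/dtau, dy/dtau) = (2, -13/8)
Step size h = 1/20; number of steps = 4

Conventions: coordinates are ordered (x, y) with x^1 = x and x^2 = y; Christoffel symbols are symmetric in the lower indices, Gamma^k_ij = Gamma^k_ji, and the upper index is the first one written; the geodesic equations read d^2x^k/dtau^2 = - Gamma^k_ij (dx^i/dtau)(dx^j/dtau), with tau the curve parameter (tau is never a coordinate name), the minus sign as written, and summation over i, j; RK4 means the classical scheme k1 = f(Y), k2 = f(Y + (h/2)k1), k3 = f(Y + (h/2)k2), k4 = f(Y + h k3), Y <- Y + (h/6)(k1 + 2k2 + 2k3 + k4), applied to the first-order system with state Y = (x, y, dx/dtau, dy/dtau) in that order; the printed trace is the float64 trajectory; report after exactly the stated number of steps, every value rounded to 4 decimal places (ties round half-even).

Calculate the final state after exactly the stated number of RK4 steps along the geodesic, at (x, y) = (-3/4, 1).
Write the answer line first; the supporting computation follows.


Answer: x = -0.3105, y = 0.6454, dx/dtau = 2.4306, dy/dtau = -1.9467

f(Y) = (dx/dtau, dy/dtau, -Gamma^x_ij Y'^i Y'^j, -Gamma^y_ij Y'^i Y'^j) with the Gammas evaluated at the stage position; h = 0.050000; intermediate values shown to 6 dp
step 0: x = -0.7500, y = 1.0000, dx/dtau = 2.0000, dy/dtau = -1.6250
step 1:
  k1: at (x, y) = (-0.750000, 1.000000), (dx/dtau, dy/dtau) = (2.000000, -1.625000); Gamma_xxx = 0.000000, Gamma_xxy = 0.000000, Gamma_xyy = -0.635659, Gamma_yxx = 0.000000, Gamma_yxy = 0.000000, Gamma_yyy = 0.480620; k1 = (2.000000, -1.625000, 1.678537, -1.269138)
  k2: at (x, y) = (-0.700000, 0.959375), (dx/dtau, dy/dtau) = (2.041963, -1.656728); Gamma_xxx = 0.000000, Gamma_xxy = 0.000000, Gamma_xyy = -0.645864, Gamma_yxx = 0.000000, Gamma_yxy = 0.000000, Gamma_yyy = 0.487229; k2 = (2.041963, -1.656728, 1.772735, -1.337320)
  k3: at (x, y) = (-0.698951, 0.958582), (dx/dtau, dy/dtau) = (2.044318, -1.658433); Gamma_xxx = 0.000000, Gamma_xxy = 0.000000, Gamma_xyy = -0.646065, Gamma_yxx = 0.000000, Gamma_yxy = 0.000000, Gamma_yyy = 0.487358; k3 = (2.044318, -1.658433, 1.776937, -1.340429)
  k4: at (x, y) = (-0.647784, 0.917078), (dx/dtau, dy/dtau) = (2.088847, -1.692021); Gamma_xxx = 0.000000, Gamma_xxy = 0.000000, Gamma_xyy = -0.656648, Gamma_yxx = 0.000000, Gamma_yxy = 0.000000, Gamma_yyy = 0.494133; k4 = (2.088847, -1.692021, 1.879941, -1.414671)
  Y <- Y + (h/6)(k1 + 2k2 + 2k3 + k4): x = -0.6478, y = 0.9171, dx/dtau = 2.0888, dy/dtau = -1.6920
step 2:
  k1: at (x, y) = (-0.647822, 0.917105), (dx/dtau, dy/dtau) = (2.088815, -1.691994); Gamma_xxx = 0.000000, Gamma_xxy = 0.000000, Gamma_xyy = -0.656641, Gamma_yxx = 0.000000, Gamma_yxy = 0.000000, Gamma_yyy = 0.494128; k1 = (2.088815, -1.691994, 1.879861, -1.414613)
  k2: at (x, y) = (-0.595601, 0.874806), (dx/dtau, dy/dtau) = (2.135812, -1.727360); Gamma_xxx = 0.000000, Gamma_xxy = 0.000000, Gamma_xyy = -0.667569, Gamma_yxx = 0.000000, Gamma_yxy = 0.000000, Gamma_yyy = 0.501036; k2 = (2.135812, -1.727360, 1.991874, -1.494976)
  k3: at (x, y) = (-0.594426, 0.873921), (dx/dtau, dy/dtau) = (2.138612, -1.729369); Gamma_xxx = 0.000000, Gamma_xxy = 0.000000, Gamma_xyy = -0.667799, Gamma_yxx = 0.000000, Gamma_yxy = 0.000000, Gamma_yyy = 0.501180; k3 = (2.138612, -1.729369, 1.997197, -1.498887)
  k4: at (x, y) = (-0.540891, 0.830637), (dx/dtau, dy/dtau) = (2.188675, -1.766939); Gamma_xxx = 0.000000, Gamma_xxy = 0.000000, Gamma_xyy = -0.679110, Gamma_yxx = 0.000000, Gamma_yxy = 0.000000, Gamma_yyy = 0.508223; k4 = (2.188675, -1.766939, 2.120230, -1.586710)
  Y <- Y + (h/6)(k1 + 2k2 + 2k3 + k4): x = -0.5409, y = 0.8307, dx/dtau = 2.1886, dy/dtau = -1.7669
step 3:
  k1: at (x, y) = (-0.540935, 0.830669), (dx/dtau, dy/dtau) = (2.188634, -1.766903); Gamma_xxx = 0.000000, Gamma_xxy = 0.000000, Gamma_xyy = -0.679102, Gamma_yxx = 0.000000, Gamma_yxy = 0.000000, Gamma_yyy = 0.508218; k1 = (2.188634, -1.766903, 2.120119, -1.586630)
  k2: at (x, y) = (-0.486220, 0.786496), (dx/dtau, dy/dtau) = (2.241637, -1.806569); Gamma_xxx = 0.000000, Gamma_xxy = 0.000000, Gamma_xyy = -0.690745, Gamma_yxx = 0.000000, Gamma_yxy = 0.000000, Gamma_yyy = 0.515347; k2 = (2.241637, -1.806569, 2.254378, -1.681932)
  k3: at (x, y) = (-0.484895, 0.785505), (dx/dtau, dy/dtau) = (2.244993, -1.808951); Gamma_xxx = 0.000000, Gamma_xxy = 0.000000, Gamma_xyy = -0.691007, Gamma_yxx = 0.000000, Gamma_yxy = 0.000000, Gamma_yyy = 0.515506; k3 = (2.244993, -1.808951, 2.261186, -1.686891)
  k4: at (x, y) = (-0.428686, 0.740221), (dx/dtau, dy/dtau) = (2.301693, -1.851248); Gamma_xxx = 0.000000, Gamma_xxy = 0.000000, Gamma_xyy = -0.703010, Gamma_yxx = 0.000000, Gamma_yxy = 0.000000, Gamma_yyy = 0.522705; k4 = (2.301693, -1.851248, 2.409298, -1.791371)
  Y <- Y + (h/6)(k1 + 2k2 + 2k3 + k4): x = -0.4287, y = 0.7403, dx/dtau = 2.3016, dy/dtau = -1.8512
step 4:
  k1: at (x, y) = (-0.428739, 0.740259), (dx/dtau, dy/dtau) = (2.301638, -1.851200); Gamma_xxx = 0.000000, Gamma_xxy = 0.000000, Gamma_xyy = -0.703000, Gamma_yxx = 0.000000, Gamma_yxy = 0.000000, Gamma_yyy = 0.522699; k1 = (2.301638, -1.851200, 2.409140, -1.791259)
  k2: at (x, y) = (-0.371198, 0.693979), (dx/dtau, dy/dtau) = (2.361867, -1.895982); Gamma_xxx = 0.000000, Gamma_xxy = 0.000000, Gamma_xyy = -0.715283, Gamma_yxx = 0.000000, Gamma_yxy = 0.000000, Gamma_yyy = 0.529891; k2 = (2.361867, -1.895982, 2.571260, -1.904825)
  k3: at (x, y) = (-0.369692, 0.692859), (dx/dtau, dy/dtau) = (2.365920, -1.898821); Gamma_xxx = 0.000000, Gamma_xxy = 0.000000, Gamma_xyy = -0.715580, Gamma_yxx = 0.000000, Gamma_yxy = 0.000000, Gamma_yyy = 0.530063; k3 = (2.365920, -1.898821, 2.580036, -1.911152)
  k4: at (x, y) = (-0.310443, 0.645318), (dx/dtau, dy/dtau) = (2.430640, -1.946758); Gamma_xxx = 0.000000, Gamma_xxy = 0.000000, Gamma_xyy = -0.728143, Gamma_yxx = 0.000000, Gamma_yxy = 0.000000, Gamma_yyy = 0.537201; k4 = (2.430640, -1.946758, 2.759564, -2.035921)
  Y <- Y + (h/6)(k1 + 2k2 + 2k3 + k4): x = -0.3105, y = 0.6454, dx/dtau = 2.4306, dy/dtau = -1.9467


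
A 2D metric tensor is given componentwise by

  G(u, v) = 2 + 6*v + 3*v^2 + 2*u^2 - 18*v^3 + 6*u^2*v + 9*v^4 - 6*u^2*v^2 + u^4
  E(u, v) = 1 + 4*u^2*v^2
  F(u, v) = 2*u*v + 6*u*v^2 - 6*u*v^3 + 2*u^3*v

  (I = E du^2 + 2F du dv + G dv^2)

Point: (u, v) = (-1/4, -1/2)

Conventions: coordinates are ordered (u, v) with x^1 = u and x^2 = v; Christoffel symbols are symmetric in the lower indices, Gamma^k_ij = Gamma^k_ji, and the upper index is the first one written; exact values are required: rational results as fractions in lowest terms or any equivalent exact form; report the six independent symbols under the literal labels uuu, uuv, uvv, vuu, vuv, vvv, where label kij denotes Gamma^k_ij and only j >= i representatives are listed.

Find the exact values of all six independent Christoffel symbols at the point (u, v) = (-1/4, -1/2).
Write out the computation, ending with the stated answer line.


E = 17/16, F = -19/64, G = 617/256 at the point
E_u = -1/2, E_v = -1/4, F_u = 17/16, F_v = 67/32, G_u = 19/16, G_v = -57/4
EG - F^2 = 633/256;  g^inv = (256/633) * [[617/256, 19/64], [19/64, 17/16]]
first-kind symbols [ij,l] = (1/2)(d_i g_jl + d_j g_il - d_l g_ij): [uu,u] = E_u/2 = -1/4, [uu,v] = F_u - E_v/2 = 19/16, [uv,u] = E_v/2 = -1/8, [uv,v] = G_u/2 = 19/32, [vv,u] = F_v - G_u/2 = 3/2, [vv,v] = G_v/2 = -57/8
Gamma^u_ij = (G*[ij,u] - F*[ij,v])/(EG - F^2), Gamma^v_ij = (E*[ij,v] - F*[ij,u])/(EG - F^2)

Answer: Gamma_uuu = -64/633, Gamma_uuv = -32/633, Gamma_uvv = 128/211, Gamma_vuu = 304/633, Gamma_vuv = 152/633, Gamma_vvv = -608/211
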